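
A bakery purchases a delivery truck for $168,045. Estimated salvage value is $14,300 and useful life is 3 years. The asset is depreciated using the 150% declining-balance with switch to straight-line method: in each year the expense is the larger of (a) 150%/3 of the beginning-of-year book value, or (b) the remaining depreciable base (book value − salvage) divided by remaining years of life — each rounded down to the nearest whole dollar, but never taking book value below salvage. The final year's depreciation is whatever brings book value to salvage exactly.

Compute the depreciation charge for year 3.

Depreciable base = $168,045 − $14,300 = $153,745.
Year 1: DB = ⌊$168,045 × 150%/3⌋ = $84,022; SL = ⌊$153,745/3⌋ = $51,248 → take DB $84,022. Book value $84,023.
Year 2: DB = ⌊$84,023 × 150%/3⌋ = $42,011; SL = ⌊$69,723/2⌋ = $34,861 → take DB $42,011. Book value $42,012.
Year 3 (final): $42,012 − $14,300 = $27,712. Book value $14,300.

$27,712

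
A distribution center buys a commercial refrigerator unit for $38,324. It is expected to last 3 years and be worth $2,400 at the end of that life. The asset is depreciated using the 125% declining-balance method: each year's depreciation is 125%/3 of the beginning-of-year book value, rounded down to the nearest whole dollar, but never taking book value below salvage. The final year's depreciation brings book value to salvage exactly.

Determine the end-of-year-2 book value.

$13,041

Depreciable base = $38,324 − $2,400 = $35,924.
Year 1: ⌊$38,324 × 125%/3⌋ = $15,968. Book value $22,356.
Year 2: ⌊$22,356 × 125%/3⌋ = $9,315. Book value $13,041.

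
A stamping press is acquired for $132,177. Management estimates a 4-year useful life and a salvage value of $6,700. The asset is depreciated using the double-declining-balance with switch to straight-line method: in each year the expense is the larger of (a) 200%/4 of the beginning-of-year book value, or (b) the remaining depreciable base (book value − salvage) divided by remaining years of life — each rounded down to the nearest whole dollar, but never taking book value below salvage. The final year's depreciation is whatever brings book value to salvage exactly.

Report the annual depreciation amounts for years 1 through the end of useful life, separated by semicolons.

Depreciable base = $132,177 − $6,700 = $125,477.
Year 1: DB = ⌊$132,177 × 200%/4⌋ = $66,088; SL = ⌊$125,477/4⌋ = $31,369 → take DB $66,088. Book value $66,089.
Year 2: DB = ⌊$66,089 × 200%/4⌋ = $33,044; SL = ⌊$59,389/3⌋ = $19,796 → take DB $33,044. Book value $33,045.
Year 3: DB = ⌊$33,045 × 200%/4⌋ = $16,522; SL = ⌊$26,345/2⌋ = $13,172 → take DB $16,522. Book value $16,523.
Year 4 (final): $16,523 − $6,700 = $9,823. Book value $6,700.

$66,088; $33,044; $16,522; $9,823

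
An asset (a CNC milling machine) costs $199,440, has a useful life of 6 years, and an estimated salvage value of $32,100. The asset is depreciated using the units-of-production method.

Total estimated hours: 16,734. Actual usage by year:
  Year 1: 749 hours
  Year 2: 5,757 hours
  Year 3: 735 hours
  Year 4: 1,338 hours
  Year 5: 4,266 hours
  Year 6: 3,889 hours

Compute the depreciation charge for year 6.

Depreciable base = $199,440 − $32,100 = $167,340.
Rate = $167,340 / 16,734 hours = $10 per hour.
Year 1: 749 × $10 = $7,490. Book value $191,950.
Year 2: 5,757 × $10 = $57,570. Book value $134,380.
Year 3: 735 × $10 = $7,350. Book value $127,030.
Year 4: 1,338 × $10 = $13,380. Book value $113,650.
Year 5: 4,266 × $10 = $42,660. Book value $70,990.
Year 6: 3,889 × $10 = $38,890. Book value $32,100.

$38,890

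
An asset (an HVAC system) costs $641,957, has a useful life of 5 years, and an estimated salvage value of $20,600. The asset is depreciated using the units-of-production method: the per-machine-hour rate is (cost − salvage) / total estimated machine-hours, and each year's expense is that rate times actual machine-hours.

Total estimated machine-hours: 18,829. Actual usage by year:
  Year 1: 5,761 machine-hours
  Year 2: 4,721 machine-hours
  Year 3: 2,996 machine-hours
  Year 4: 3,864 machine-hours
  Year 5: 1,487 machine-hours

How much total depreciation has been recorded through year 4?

Depreciable base = $641,957 − $20,600 = $621,357.
Rate = $621,357 / 18,829 machine-hours = $33 per machine-hour.
Year 1: 5,761 × $33 = $190,113. Book value $451,844.
Year 2: 4,721 × $33 = $155,793. Book value $296,051.
Year 3: 2,996 × $33 = $98,868. Book value $197,183.
Year 4: 3,864 × $33 = $127,512. Book value $69,671.
Accumulated through year 4 = $641,957 − $69,671 = $572,286.

$572,286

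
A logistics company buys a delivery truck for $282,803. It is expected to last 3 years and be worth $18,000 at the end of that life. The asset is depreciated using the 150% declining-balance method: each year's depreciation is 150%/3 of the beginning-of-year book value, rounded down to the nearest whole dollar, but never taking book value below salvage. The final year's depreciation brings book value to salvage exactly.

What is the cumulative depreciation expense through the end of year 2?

$212,102

Depreciable base = $282,803 − $18,000 = $264,803.
Year 1: ⌊$282,803 × 150%/3⌋ = $141,401. Book value $141,402.
Year 2: ⌊$141,402 × 150%/3⌋ = $70,701. Book value $70,701.
Accumulated through year 2 = $282,803 − $70,701 = $212,102.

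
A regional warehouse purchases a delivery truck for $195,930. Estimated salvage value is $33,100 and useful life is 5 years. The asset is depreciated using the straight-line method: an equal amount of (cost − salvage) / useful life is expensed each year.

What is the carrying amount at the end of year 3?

$98,232

Depreciable base = $195,930 − $33,100 = $162,830.
Annual expense = $162,830 / 5 = $32,566.
End of year 1: book value $163,364.
End of year 2: book value $130,798.
End of year 3: book value $98,232.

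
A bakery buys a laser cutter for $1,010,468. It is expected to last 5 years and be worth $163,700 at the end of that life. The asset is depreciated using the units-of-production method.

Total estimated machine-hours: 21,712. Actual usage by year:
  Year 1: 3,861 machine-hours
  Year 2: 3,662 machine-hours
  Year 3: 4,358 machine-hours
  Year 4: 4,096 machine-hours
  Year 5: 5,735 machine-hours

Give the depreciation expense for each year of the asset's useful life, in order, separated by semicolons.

Depreciable base = $1,010,468 − $163,700 = $846,768.
Rate = $846,768 / 21,712 machine-hours = $39 per machine-hour.
Year 1: 3,861 × $39 = $150,579. Book value $859,889.
Year 2: 3,662 × $39 = $142,818. Book value $717,071.
Year 3: 4,358 × $39 = $169,962. Book value $547,109.
Year 4: 4,096 × $39 = $159,744. Book value $387,365.
Year 5: 5,735 × $39 = $223,665. Book value $163,700.

$150,579; $142,818; $169,962; $159,744; $223,665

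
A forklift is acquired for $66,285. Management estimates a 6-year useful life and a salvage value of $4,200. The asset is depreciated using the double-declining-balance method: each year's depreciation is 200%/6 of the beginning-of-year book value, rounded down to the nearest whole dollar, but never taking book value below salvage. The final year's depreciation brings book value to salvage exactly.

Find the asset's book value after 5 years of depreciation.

$8,730

Depreciable base = $66,285 − $4,200 = $62,085.
Year 1: ⌊$66,285 × 200%/6⌋ = $22,095. Book value $44,190.
Year 2: ⌊$44,190 × 200%/6⌋ = $14,730. Book value $29,460.
Year 3: ⌊$29,460 × 200%/6⌋ = $9,820. Book value $19,640.
Year 4: ⌊$19,640 × 200%/6⌋ = $6,546. Book value $13,094.
Year 5: ⌊$13,094 × 200%/6⌋ = $4,364. Book value $8,730.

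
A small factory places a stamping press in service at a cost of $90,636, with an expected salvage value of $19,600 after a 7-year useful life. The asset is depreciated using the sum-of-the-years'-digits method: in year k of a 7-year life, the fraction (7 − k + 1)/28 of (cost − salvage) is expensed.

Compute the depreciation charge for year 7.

Depreciable base = $90,636 − $19,600 = $71,036.
Sum of the years' digits = 7+6+5+4+3+2+1 = 28.
Year 1: $71,036 × 7/28 = $17,759. Book value $72,877.
Year 2: $71,036 × 6/28 = $15,222. Book value $57,655.
Year 3: $71,036 × 5/28 = $12,685. Book value $44,970.
Year 4: $71,036 × 4/28 = $10,148. Book value $34,822.
Year 5: $71,036 × 3/28 = $7,611. Book value $27,211.
Year 6: $71,036 × 2/28 = $5,074. Book value $22,137.
Year 7: $71,036 × 1/28 = $2,537. Book value $19,600.

$2,537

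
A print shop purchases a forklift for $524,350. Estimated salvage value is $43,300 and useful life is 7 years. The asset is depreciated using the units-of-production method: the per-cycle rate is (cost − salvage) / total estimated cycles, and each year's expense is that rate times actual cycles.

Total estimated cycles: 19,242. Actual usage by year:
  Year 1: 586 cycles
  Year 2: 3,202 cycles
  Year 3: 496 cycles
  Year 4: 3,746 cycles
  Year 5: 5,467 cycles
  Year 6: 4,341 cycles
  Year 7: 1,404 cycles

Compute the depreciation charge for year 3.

Depreciable base = $524,350 − $43,300 = $481,050.
Rate = $481,050 / 19,242 cycles = $25 per cycle.
Year 1: 586 × $25 = $14,650. Book value $509,700.
Year 2: 3,202 × $25 = $80,050. Book value $429,650.
Year 3: 496 × $25 = $12,400. Book value $417,250.

$12,400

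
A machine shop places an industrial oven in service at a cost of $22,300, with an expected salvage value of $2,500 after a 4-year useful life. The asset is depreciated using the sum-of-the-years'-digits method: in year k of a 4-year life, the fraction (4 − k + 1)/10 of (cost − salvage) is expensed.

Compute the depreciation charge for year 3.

$3,960

Depreciable base = $22,300 − $2,500 = $19,800.
Sum of the years' digits = 4+3+2+1 = 10.
Year 1: $19,800 × 4/10 = $7,920. Book value $14,380.
Year 2: $19,800 × 3/10 = $5,940. Book value $8,440.
Year 3: $19,800 × 2/10 = $3,960. Book value $4,480.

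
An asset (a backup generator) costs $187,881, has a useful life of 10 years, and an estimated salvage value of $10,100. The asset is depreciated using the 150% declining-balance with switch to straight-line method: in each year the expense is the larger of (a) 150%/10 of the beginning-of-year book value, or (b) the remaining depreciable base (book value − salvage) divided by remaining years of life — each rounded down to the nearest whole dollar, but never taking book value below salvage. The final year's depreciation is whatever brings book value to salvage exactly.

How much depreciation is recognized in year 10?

$14,654

Depreciable base = $187,881 − $10,100 = $177,781.
Year 1: DB = ⌊$187,881 × 150%/10⌋ = $28,182; SL = ⌊$177,781/10⌋ = $17,778 → take DB $28,182. Book value $159,699.
Year 2: DB = ⌊$159,699 × 150%/10⌋ = $23,954; SL = ⌊$149,599/9⌋ = $16,622 → take DB $23,954. Book value $135,745.
Year 3: DB = ⌊$135,745 × 150%/10⌋ = $20,361; SL = ⌊$125,645/8⌋ = $15,705 → take DB $20,361. Book value $115,384.
Year 4: DB = ⌊$115,384 × 150%/10⌋ = $17,307; SL = ⌊$105,284/7⌋ = $15,040 → take DB $17,307. Book value $98,077.
Year 5: DB = ⌊$98,077 × 150%/10⌋ = $14,711; SL = ⌊$87,977/6⌋ = $14,662 → take DB $14,711. Book value $83,366.
Year 6: DB = ⌊$83,366 × 150%/10⌋ = $12,504; SL = ⌊$73,266/5⌋ = $14,653 → take SL $14,653. Book value $68,713.
Year 7: DB = ⌊$68,713 × 150%/10⌋ = $10,306; SL = ⌊$58,613/4⌋ = $14,653 → take SL $14,653. Book value $54,060.
Year 8: DB = ⌊$54,060 × 150%/10⌋ = $8,109; SL = ⌊$43,960/3⌋ = $14,653 → take SL $14,653. Book value $39,407.
Year 9: DB = ⌊$39,407 × 150%/10⌋ = $5,911; SL = ⌊$29,307/2⌋ = $14,653 → take SL $14,653. Book value $24,754.
Year 10 (final): $24,754 − $10,100 = $14,654. Book value $10,100.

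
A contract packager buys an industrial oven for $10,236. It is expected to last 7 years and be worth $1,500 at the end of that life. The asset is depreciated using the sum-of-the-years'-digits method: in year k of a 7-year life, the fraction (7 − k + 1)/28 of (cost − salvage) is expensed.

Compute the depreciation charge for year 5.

$936

Depreciable base = $10,236 − $1,500 = $8,736.
Sum of the years' digits = 7+6+5+4+3+2+1 = 28.
Year 1: $8,736 × 7/28 = $2,184. Book value $8,052.
Year 2: $8,736 × 6/28 = $1,872. Book value $6,180.
Year 3: $8,736 × 5/28 = $1,560. Book value $4,620.
Year 4: $8,736 × 4/28 = $1,248. Book value $3,372.
Year 5: $8,736 × 3/28 = $936. Book value $2,436.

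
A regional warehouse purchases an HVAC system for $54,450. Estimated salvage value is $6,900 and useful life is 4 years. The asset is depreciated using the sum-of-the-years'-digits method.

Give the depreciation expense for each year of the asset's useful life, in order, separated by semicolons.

$19,020; $14,265; $9,510; $4,755

Depreciable base = $54,450 − $6,900 = $47,550.
Sum of the years' digits = 4+3+2+1 = 10.
Year 1: $47,550 × 4/10 = $19,020. Book value $35,430.
Year 2: $47,550 × 3/10 = $14,265. Book value $21,165.
Year 3: $47,550 × 2/10 = $9,510. Book value $11,655.
Year 4: $47,550 × 1/10 = $4,755. Book value $6,900.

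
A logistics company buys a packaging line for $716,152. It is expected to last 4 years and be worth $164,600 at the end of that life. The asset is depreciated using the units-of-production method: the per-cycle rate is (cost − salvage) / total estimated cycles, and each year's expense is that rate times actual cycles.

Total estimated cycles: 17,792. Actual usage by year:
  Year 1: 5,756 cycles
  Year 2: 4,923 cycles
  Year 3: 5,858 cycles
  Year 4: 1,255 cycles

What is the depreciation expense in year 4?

Depreciable base = $716,152 − $164,600 = $551,552.
Rate = $551,552 / 17,792 cycles = $31 per cycle.
Year 1: 5,756 × $31 = $178,436. Book value $537,716.
Year 2: 4,923 × $31 = $152,613. Book value $385,103.
Year 3: 5,858 × $31 = $181,598. Book value $203,505.
Year 4: 1,255 × $31 = $38,905. Book value $164,600.

$38,905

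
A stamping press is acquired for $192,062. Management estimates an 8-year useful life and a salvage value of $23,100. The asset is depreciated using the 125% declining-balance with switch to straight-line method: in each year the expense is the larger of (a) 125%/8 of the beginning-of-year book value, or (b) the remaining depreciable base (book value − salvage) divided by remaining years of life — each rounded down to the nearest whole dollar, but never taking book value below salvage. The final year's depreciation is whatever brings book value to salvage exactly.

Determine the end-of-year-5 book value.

Depreciable base = $192,062 − $23,100 = $168,962.
Year 1: DB = ⌊$192,062 × 125%/8⌋ = $30,009; SL = ⌊$168,962/8⌋ = $21,120 → take DB $30,009. Book value $162,053.
Year 2: DB = ⌊$162,053 × 125%/8⌋ = $25,320; SL = ⌊$138,953/7⌋ = $19,850 → take DB $25,320. Book value $136,733.
Year 3: DB = ⌊$136,733 × 125%/8⌋ = $21,364; SL = ⌊$113,633/6⌋ = $18,938 → take DB $21,364. Book value $115,369.
Year 4: DB = ⌊$115,369 × 125%/8⌋ = $18,026; SL = ⌊$92,269/5⌋ = $18,453 → take SL $18,453. Book value $96,916.
Year 5: DB = ⌊$96,916 × 125%/8⌋ = $15,143; SL = ⌊$73,816/4⌋ = $18,454 → take SL $18,454. Book value $78,462.

$78,462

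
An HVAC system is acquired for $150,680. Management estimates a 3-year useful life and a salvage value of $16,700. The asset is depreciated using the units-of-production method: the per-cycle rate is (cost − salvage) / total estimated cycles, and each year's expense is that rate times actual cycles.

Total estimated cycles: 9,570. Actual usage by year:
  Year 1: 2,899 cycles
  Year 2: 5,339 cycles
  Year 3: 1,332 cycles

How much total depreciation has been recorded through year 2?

$115,332

Depreciable base = $150,680 − $16,700 = $133,980.
Rate = $133,980 / 9,570 cycles = $14 per cycle.
Year 1: 2,899 × $14 = $40,586. Book value $110,094.
Year 2: 5,339 × $14 = $74,746. Book value $35,348.
Accumulated through year 2 = $150,680 − $35,348 = $115,332.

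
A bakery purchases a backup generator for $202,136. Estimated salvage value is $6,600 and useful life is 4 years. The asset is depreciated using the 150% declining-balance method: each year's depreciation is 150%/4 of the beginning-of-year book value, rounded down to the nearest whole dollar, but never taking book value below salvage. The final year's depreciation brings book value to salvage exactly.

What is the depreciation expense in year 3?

Depreciable base = $202,136 − $6,600 = $195,536.
Year 1: ⌊$202,136 × 150%/4⌋ = $75,801. Book value $126,335.
Year 2: ⌊$126,335 × 150%/4⌋ = $47,375. Book value $78,960.
Year 3: ⌊$78,960 × 150%/4⌋ = $29,610. Book value $49,350.

$29,610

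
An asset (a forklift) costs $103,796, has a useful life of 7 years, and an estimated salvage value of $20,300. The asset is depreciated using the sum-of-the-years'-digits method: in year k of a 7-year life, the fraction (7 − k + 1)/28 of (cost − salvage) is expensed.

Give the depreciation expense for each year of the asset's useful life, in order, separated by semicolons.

Depreciable base = $103,796 − $20,300 = $83,496.
Sum of the years' digits = 7+6+5+4+3+2+1 = 28.
Year 1: $83,496 × 7/28 = $20,874. Book value $82,922.
Year 2: $83,496 × 6/28 = $17,892. Book value $65,030.
Year 3: $83,496 × 5/28 = $14,910. Book value $50,120.
Year 4: $83,496 × 4/28 = $11,928. Book value $38,192.
Year 5: $83,496 × 3/28 = $8,946. Book value $29,246.
Year 6: $83,496 × 2/28 = $5,964. Book value $23,282.
Year 7: $83,496 × 1/28 = $2,982. Book value $20,300.

$20,874; $17,892; $14,910; $11,928; $8,946; $5,964; $2,982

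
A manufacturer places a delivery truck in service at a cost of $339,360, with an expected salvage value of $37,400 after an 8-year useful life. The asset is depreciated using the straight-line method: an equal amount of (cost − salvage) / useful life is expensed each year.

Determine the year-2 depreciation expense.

Depreciable base = $339,360 − $37,400 = $301,960.
Annual expense = $301,960 / 8 = $37,745.

$37,745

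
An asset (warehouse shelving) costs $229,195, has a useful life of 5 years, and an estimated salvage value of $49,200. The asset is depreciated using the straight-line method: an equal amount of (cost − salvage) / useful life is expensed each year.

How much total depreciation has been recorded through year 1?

$35,999

Depreciable base = $229,195 − $49,200 = $179,995.
Annual expense = $179,995 / 5 = $35,999.
End of year 1: book value $193,196.
Accumulated through year 1 = $229,195 − $193,196 = $35,999.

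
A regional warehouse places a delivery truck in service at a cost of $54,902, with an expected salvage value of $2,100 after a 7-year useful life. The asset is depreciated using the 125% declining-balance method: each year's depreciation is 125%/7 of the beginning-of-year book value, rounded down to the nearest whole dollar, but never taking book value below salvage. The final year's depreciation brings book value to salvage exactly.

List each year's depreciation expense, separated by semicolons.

Depreciable base = $54,902 − $2,100 = $52,802.
Year 1: ⌊$54,902 × 125%/7⌋ = $9,803. Book value $45,099.
Year 2: ⌊$45,099 × 125%/7⌋ = $8,053. Book value $37,046.
Year 3: ⌊$37,046 × 125%/7⌋ = $6,615. Book value $30,431.
Year 4: ⌊$30,431 × 125%/7⌋ = $5,434. Book value $24,997.
Year 5: ⌊$24,997 × 125%/7⌋ = $4,463. Book value $20,534.
Year 6: ⌊$20,534 × 125%/7⌋ = $3,666. Book value $16,868.
Year 7 (final): $16,868 − $2,100 = $14,768. Book value $2,100.

$9,803; $8,053; $6,615; $5,434; $4,463; $3,666; $14,768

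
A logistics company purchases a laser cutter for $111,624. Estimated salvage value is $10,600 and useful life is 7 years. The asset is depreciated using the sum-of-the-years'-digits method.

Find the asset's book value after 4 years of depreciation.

$32,248

Depreciable base = $111,624 − $10,600 = $101,024.
Sum of the years' digits = 7+6+5+4+3+2+1 = 28.
Year 1: $101,024 × 7/28 = $25,256. Book value $86,368.
Year 2: $101,024 × 6/28 = $21,648. Book value $64,720.
Year 3: $101,024 × 5/28 = $18,040. Book value $46,680.
Year 4: $101,024 × 4/28 = $14,432. Book value $32,248.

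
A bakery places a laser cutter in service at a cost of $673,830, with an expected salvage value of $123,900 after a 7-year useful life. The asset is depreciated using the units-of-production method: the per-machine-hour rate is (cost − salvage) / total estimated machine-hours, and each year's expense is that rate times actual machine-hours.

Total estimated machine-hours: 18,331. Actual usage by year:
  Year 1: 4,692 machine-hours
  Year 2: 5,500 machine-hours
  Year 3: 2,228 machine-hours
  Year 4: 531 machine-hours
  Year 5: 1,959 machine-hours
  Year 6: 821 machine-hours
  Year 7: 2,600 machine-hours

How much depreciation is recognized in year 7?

$78,000

Depreciable base = $673,830 − $123,900 = $549,930.
Rate = $549,930 / 18,331 machine-hours = $30 per machine-hour.
Year 1: 4,692 × $30 = $140,760. Book value $533,070.
Year 2: 5,500 × $30 = $165,000. Book value $368,070.
Year 3: 2,228 × $30 = $66,840. Book value $301,230.
Year 4: 531 × $30 = $15,930. Book value $285,300.
Year 5: 1,959 × $30 = $58,770. Book value $226,530.
Year 6: 821 × $30 = $24,630. Book value $201,900.
Year 7: 2,600 × $30 = $78,000. Book value $123,900.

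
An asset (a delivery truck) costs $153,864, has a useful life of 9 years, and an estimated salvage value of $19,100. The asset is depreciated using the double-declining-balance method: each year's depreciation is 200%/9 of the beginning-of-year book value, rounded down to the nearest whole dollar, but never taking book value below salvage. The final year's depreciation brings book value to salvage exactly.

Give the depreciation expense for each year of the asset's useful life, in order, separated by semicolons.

Depreciable base = $153,864 − $19,100 = $134,764.
Year 1: ⌊$153,864 × 200%/9⌋ = $34,192. Book value $119,672.
Year 2: ⌊$119,672 × 200%/9⌋ = $26,593. Book value $93,079.
Year 3: ⌊$93,079 × 200%/9⌋ = $20,684. Book value $72,395.
Year 4: ⌊$72,395 × 200%/9⌋ = $16,087. Book value $56,308.
Year 5: ⌊$56,308 × 200%/9⌋ = $12,512. Book value $43,796.
Year 6: ⌊$43,796 × 200%/9⌋ = $9,732. Book value $34,064.
Year 7: ⌊$34,064 × 200%/9⌋ = $7,569. Book value $26,495.
Year 8: ⌊$26,495 × 200%/9⌋ = $5,887. Book value $20,608.
Year 9 (final): $20,608 − $19,100 = $1,508. Book value $19,100.

$34,192; $26,593; $20,684; $16,087; $12,512; $9,732; $7,569; $5,887; $1,508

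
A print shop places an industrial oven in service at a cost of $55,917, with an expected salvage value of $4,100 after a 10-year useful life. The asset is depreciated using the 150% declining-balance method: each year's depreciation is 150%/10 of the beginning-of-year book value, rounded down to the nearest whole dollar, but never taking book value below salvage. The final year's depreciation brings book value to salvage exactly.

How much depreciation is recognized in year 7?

Depreciable base = $55,917 − $4,100 = $51,817.
Year 1: ⌊$55,917 × 150%/10⌋ = $8,387. Book value $47,530.
Year 2: ⌊$47,530 × 150%/10⌋ = $7,129. Book value $40,401.
Year 3: ⌊$40,401 × 150%/10⌋ = $6,060. Book value $34,341.
Year 4: ⌊$34,341 × 150%/10⌋ = $5,151. Book value $29,190.
Year 5: ⌊$29,190 × 150%/10⌋ = $4,378. Book value $24,812.
Year 6: ⌊$24,812 × 150%/10⌋ = $3,721. Book value $21,091.
Year 7: ⌊$21,091 × 150%/10⌋ = $3,163. Book value $17,928.

$3,163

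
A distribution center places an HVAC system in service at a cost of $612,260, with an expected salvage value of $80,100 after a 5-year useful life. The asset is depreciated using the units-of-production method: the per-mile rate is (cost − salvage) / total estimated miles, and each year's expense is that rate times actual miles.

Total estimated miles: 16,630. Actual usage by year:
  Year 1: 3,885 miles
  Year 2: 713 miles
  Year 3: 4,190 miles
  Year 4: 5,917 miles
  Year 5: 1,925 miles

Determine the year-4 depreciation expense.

$189,344

Depreciable base = $612,260 − $80,100 = $532,160.
Rate = $532,160 / 16,630 miles = $32 per mile.
Year 1: 3,885 × $32 = $124,320. Book value $487,940.
Year 2: 713 × $32 = $22,816. Book value $465,124.
Year 3: 4,190 × $32 = $134,080. Book value $331,044.
Year 4: 5,917 × $32 = $189,344. Book value $141,700.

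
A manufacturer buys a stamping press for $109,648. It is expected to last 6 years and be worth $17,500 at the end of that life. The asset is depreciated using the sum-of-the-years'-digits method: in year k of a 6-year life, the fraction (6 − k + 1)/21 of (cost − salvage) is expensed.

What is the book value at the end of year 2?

Depreciable base = $109,648 − $17,500 = $92,148.
Sum of the years' digits = 6+5+4+3+2+1 = 21.
Year 1: $92,148 × 6/21 = $26,328. Book value $83,320.
Year 2: $92,148 × 5/21 = $21,940. Book value $61,380.

$61,380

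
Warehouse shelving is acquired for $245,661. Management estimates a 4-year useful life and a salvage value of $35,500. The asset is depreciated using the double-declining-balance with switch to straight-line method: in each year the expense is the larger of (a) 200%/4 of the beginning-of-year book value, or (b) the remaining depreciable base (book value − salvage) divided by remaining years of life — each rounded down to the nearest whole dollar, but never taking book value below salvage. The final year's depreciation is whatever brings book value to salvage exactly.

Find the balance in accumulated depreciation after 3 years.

Depreciable base = $245,661 − $35,500 = $210,161.
Year 1: DB = ⌊$245,661 × 200%/4⌋ = $122,830; SL = ⌊$210,161/4⌋ = $52,540 → take DB $122,830. Book value $122,831.
Year 2: DB = ⌊$122,831 × 200%/4⌋ = $61,415; SL = ⌊$87,331/3⌋ = $29,110 → take DB $61,415. Book value $61,416.
Year 3: DB = ⌊$61,416 × 200%/4⌋ = $30,708; SL = ⌊$25,916/2⌋ = $12,958 → take DB $30,708, capped at $25,916. Book value $35,500.
Accumulated through year 3 = $245,661 − $35,500 = $210,161.

$210,161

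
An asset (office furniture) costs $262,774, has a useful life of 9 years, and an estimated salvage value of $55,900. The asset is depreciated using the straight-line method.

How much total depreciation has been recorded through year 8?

$183,888

Depreciable base = $262,774 − $55,900 = $206,874.
Annual expense = $206,874 / 9 = $22,986.
End of year 1: book value $239,788.
End of year 2: book value $216,802.
End of year 3: book value $193,816.
End of year 4: book value $170,830.
End of year 5: book value $147,844.
End of year 6: book value $124,858.
End of year 7: book value $101,872.
End of year 8: book value $78,886.
Accumulated through year 8 = $262,774 − $78,886 = $183,888.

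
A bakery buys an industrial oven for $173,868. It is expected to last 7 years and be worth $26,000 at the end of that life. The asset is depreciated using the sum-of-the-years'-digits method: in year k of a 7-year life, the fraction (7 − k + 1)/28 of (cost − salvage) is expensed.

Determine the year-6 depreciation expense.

$10,562

Depreciable base = $173,868 − $26,000 = $147,868.
Sum of the years' digits = 7+6+5+4+3+2+1 = 28.
Year 1: $147,868 × 7/28 = $36,967. Book value $136,901.
Year 2: $147,868 × 6/28 = $31,686. Book value $105,215.
Year 3: $147,868 × 5/28 = $26,405. Book value $78,810.
Year 4: $147,868 × 4/28 = $21,124. Book value $57,686.
Year 5: $147,868 × 3/28 = $15,843. Book value $41,843.
Year 6: $147,868 × 2/28 = $10,562. Book value $31,281.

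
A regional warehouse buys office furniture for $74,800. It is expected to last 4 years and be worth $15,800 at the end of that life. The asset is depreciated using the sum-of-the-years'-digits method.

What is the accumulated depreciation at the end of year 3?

Depreciable base = $74,800 − $15,800 = $59,000.
Sum of the years' digits = 4+3+2+1 = 10.
Year 1: $59,000 × 4/10 = $23,600. Book value $51,200.
Year 2: $59,000 × 3/10 = $17,700. Book value $33,500.
Year 3: $59,000 × 2/10 = $11,800. Book value $21,700.
Accumulated through year 3 = $74,800 − $21,700 = $53,100.

$53,100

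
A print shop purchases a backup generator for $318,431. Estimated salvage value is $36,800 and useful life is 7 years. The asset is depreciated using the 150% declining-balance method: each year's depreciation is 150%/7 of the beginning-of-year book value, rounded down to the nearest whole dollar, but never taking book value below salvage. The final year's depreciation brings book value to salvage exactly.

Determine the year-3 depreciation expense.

Depreciable base = $318,431 − $36,800 = $281,631.
Year 1: ⌊$318,431 × 150%/7⌋ = $68,235. Book value $250,196.
Year 2: ⌊$250,196 × 150%/7⌋ = $53,613. Book value $196,583.
Year 3: ⌊$196,583 × 150%/7⌋ = $42,124. Book value $154,459.

$42,124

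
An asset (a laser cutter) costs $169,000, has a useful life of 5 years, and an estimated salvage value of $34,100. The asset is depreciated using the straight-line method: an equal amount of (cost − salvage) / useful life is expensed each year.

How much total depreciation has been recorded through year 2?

$53,960

Depreciable base = $169,000 − $34,100 = $134,900.
Annual expense = $134,900 / 5 = $26,980.
End of year 1: book value $142,020.
End of year 2: book value $115,040.
Accumulated through year 2 = $169,000 − $115,040 = $53,960.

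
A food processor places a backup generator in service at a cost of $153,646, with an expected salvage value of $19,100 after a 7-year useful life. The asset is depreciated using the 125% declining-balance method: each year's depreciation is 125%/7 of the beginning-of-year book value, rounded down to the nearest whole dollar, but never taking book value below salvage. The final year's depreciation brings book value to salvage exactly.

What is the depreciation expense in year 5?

Depreciable base = $153,646 − $19,100 = $134,546.
Year 1: ⌊$153,646 × 125%/7⌋ = $27,436. Book value $126,210.
Year 2: ⌊$126,210 × 125%/7⌋ = $22,537. Book value $103,673.
Year 3: ⌊$103,673 × 125%/7⌋ = $18,513. Book value $85,160.
Year 4: ⌊$85,160 × 125%/7⌋ = $15,207. Book value $69,953.
Year 5: ⌊$69,953 × 125%/7⌋ = $12,491. Book value $57,462.

$12,491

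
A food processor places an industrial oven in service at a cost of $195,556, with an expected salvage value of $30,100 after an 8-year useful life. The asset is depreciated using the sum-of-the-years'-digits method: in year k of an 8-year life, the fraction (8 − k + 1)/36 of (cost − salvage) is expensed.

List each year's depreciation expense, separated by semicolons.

Depreciable base = $195,556 − $30,100 = $165,456.
Sum of the years' digits = 8+7+6+5+4+3+2+1 = 36.
Year 1: $165,456 × 8/36 = $36,768. Book value $158,788.
Year 2: $165,456 × 7/36 = $32,172. Book value $126,616.
Year 3: $165,456 × 6/36 = $27,576. Book value $99,040.
Year 4: $165,456 × 5/36 = $22,980. Book value $76,060.
Year 5: $165,456 × 4/36 = $18,384. Book value $57,676.
Year 6: $165,456 × 3/36 = $13,788. Book value $43,888.
Year 7: $165,456 × 2/36 = $9,192. Book value $34,696.
Year 8: $165,456 × 1/36 = $4,596. Book value $30,100.

$36,768; $32,172; $27,576; $22,980; $18,384; $13,788; $9,192; $4,596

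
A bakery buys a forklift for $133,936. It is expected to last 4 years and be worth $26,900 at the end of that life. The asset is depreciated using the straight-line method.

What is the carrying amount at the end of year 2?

$80,418

Depreciable base = $133,936 − $26,900 = $107,036.
Annual expense = $107,036 / 4 = $26,759.
End of year 1: book value $107,177.
End of year 2: book value $80,418.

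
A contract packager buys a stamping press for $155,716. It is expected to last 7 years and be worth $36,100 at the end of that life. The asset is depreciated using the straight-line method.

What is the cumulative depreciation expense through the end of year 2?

$34,176

Depreciable base = $155,716 − $36,100 = $119,616.
Annual expense = $119,616 / 7 = $17,088.
End of year 1: book value $138,628.
End of year 2: book value $121,540.
Accumulated through year 2 = $155,716 − $121,540 = $34,176.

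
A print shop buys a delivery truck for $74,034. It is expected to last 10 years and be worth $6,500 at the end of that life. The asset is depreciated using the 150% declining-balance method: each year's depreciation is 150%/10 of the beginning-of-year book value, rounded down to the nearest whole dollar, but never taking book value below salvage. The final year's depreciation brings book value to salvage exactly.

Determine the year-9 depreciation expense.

$3,026

Depreciable base = $74,034 − $6,500 = $67,534.
Year 1: ⌊$74,034 × 150%/10⌋ = $11,105. Book value $62,929.
Year 2: ⌊$62,929 × 150%/10⌋ = $9,439. Book value $53,490.
Year 3: ⌊$53,490 × 150%/10⌋ = $8,023. Book value $45,467.
Year 4: ⌊$45,467 × 150%/10⌋ = $6,820. Book value $38,647.
Year 5: ⌊$38,647 × 150%/10⌋ = $5,797. Book value $32,850.
Year 6: ⌊$32,850 × 150%/10⌋ = $4,927. Book value $27,923.
Year 7: ⌊$27,923 × 150%/10⌋ = $4,188. Book value $23,735.
Year 8: ⌊$23,735 × 150%/10⌋ = $3,560. Book value $20,175.
Year 9: ⌊$20,175 × 150%/10⌋ = $3,026. Book value $17,149.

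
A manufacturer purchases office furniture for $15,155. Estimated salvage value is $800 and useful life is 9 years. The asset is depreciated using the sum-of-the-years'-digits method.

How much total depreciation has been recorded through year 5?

$11,165

Depreciable base = $15,155 − $800 = $14,355.
Sum of the years' digits = 9+8+7+6+5+4+3+2+1 = 45.
Year 1: $14,355 × 9/45 = $2,871. Book value $12,284.
Year 2: $14,355 × 8/45 = $2,552. Book value $9,732.
Year 3: $14,355 × 7/45 = $2,233. Book value $7,499.
Year 4: $14,355 × 6/45 = $1,914. Book value $5,585.
Year 5: $14,355 × 5/45 = $1,595. Book value $3,990.
Accumulated through year 5 = $15,155 − $3,990 = $11,165.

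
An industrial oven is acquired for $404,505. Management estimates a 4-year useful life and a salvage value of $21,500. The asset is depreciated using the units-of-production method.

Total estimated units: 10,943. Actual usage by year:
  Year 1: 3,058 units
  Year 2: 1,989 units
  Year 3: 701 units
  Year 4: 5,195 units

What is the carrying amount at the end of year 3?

$203,325

Depreciable base = $404,505 − $21,500 = $383,005.
Rate = $383,005 / 10,943 units = $35 per unit.
Year 1: 3,058 × $35 = $107,030. Book value $297,475.
Year 2: 1,989 × $35 = $69,615. Book value $227,860.
Year 3: 701 × $35 = $24,535. Book value $203,325.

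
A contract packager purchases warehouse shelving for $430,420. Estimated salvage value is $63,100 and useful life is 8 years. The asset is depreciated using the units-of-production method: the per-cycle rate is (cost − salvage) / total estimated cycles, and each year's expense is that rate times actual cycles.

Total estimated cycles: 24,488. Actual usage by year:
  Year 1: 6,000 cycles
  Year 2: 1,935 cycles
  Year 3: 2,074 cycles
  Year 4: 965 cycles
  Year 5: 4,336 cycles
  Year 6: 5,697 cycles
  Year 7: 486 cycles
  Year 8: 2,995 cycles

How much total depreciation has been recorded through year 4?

Depreciable base = $430,420 − $63,100 = $367,320.
Rate = $367,320 / 24,488 cycles = $15 per cycle.
Year 1: 6,000 × $15 = $90,000. Book value $340,420.
Year 2: 1,935 × $15 = $29,025. Book value $311,395.
Year 3: 2,074 × $15 = $31,110. Book value $280,285.
Year 4: 965 × $15 = $14,475. Book value $265,810.
Accumulated through year 4 = $430,420 − $265,810 = $164,610.

$164,610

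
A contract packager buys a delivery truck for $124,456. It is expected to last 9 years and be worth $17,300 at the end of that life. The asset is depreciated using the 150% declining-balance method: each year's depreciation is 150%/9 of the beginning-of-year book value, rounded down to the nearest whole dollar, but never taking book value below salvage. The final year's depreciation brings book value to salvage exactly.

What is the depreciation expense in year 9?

$11,646

Depreciable base = $124,456 − $17,300 = $107,156.
Year 1: ⌊$124,456 × 150%/9⌋ = $20,742. Book value $103,714.
Year 2: ⌊$103,714 × 150%/9⌋ = $17,285. Book value $86,429.
Year 3: ⌊$86,429 × 150%/9⌋ = $14,404. Book value $72,025.
Year 4: ⌊$72,025 × 150%/9⌋ = $12,004. Book value $60,021.
Year 5: ⌊$60,021 × 150%/9⌋ = $10,003. Book value $50,018.
Year 6: ⌊$50,018 × 150%/9⌋ = $8,336. Book value $41,682.
Year 7: ⌊$41,682 × 150%/9⌋ = $6,947. Book value $34,735.
Year 8: ⌊$34,735 × 150%/9⌋ = $5,789. Book value $28,946.
Year 9 (final): $28,946 − $17,300 = $11,646. Book value $17,300.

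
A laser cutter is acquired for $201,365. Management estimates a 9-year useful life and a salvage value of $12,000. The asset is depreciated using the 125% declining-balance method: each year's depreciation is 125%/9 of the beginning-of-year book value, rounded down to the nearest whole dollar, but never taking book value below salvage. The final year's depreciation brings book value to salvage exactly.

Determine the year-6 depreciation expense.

$13,242

Depreciable base = $201,365 − $12,000 = $189,365.
Year 1: ⌊$201,365 × 125%/9⌋ = $27,967. Book value $173,398.
Year 2: ⌊$173,398 × 125%/9⌋ = $24,083. Book value $149,315.
Year 3: ⌊$149,315 × 125%/9⌋ = $20,738. Book value $128,577.
Year 4: ⌊$128,577 × 125%/9⌋ = $17,857. Book value $110,720.
Year 5: ⌊$110,720 × 125%/9⌋ = $15,377. Book value $95,343.
Year 6: ⌊$95,343 × 125%/9⌋ = $13,242. Book value $82,101.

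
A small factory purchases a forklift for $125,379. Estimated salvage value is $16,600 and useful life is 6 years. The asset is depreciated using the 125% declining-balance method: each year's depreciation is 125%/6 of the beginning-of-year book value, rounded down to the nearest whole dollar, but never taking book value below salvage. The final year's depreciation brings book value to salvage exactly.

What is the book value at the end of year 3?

$62,210

Depreciable base = $125,379 − $16,600 = $108,779.
Year 1: ⌊$125,379 × 125%/6⌋ = $26,120. Book value $99,259.
Year 2: ⌊$99,259 × 125%/6⌋ = $20,678. Book value $78,581.
Year 3: ⌊$78,581 × 125%/6⌋ = $16,371. Book value $62,210.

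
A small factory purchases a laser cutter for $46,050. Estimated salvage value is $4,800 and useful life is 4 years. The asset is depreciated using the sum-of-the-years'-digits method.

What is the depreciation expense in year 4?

Depreciable base = $46,050 − $4,800 = $41,250.
Sum of the years' digits = 4+3+2+1 = 10.
Year 1: $41,250 × 4/10 = $16,500. Book value $29,550.
Year 2: $41,250 × 3/10 = $12,375. Book value $17,175.
Year 3: $41,250 × 2/10 = $8,250. Book value $8,925.
Year 4: $41,250 × 1/10 = $4,125. Book value $4,800.

$4,125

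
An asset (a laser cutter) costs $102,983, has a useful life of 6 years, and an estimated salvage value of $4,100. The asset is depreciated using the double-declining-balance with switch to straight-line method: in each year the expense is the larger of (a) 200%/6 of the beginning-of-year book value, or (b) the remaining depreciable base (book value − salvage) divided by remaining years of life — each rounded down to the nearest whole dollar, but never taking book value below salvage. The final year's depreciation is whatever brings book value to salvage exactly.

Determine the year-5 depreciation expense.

$8,121

Depreciable base = $102,983 − $4,100 = $98,883.
Year 1: DB = ⌊$102,983 × 200%/6⌋ = $34,327; SL = ⌊$98,883/6⌋ = $16,480 → take DB $34,327. Book value $68,656.
Year 2: DB = ⌊$68,656 × 200%/6⌋ = $22,885; SL = ⌊$64,556/5⌋ = $12,911 → take DB $22,885. Book value $45,771.
Year 3: DB = ⌊$45,771 × 200%/6⌋ = $15,257; SL = ⌊$41,671/4⌋ = $10,417 → take DB $15,257. Book value $30,514.
Year 4: DB = ⌊$30,514 × 200%/6⌋ = $10,171; SL = ⌊$26,414/3⌋ = $8,804 → take DB $10,171. Book value $20,343.
Year 5: DB = ⌊$20,343 × 200%/6⌋ = $6,781; SL = ⌊$16,243/2⌋ = $8,121 → take SL $8,121. Book value $12,222.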